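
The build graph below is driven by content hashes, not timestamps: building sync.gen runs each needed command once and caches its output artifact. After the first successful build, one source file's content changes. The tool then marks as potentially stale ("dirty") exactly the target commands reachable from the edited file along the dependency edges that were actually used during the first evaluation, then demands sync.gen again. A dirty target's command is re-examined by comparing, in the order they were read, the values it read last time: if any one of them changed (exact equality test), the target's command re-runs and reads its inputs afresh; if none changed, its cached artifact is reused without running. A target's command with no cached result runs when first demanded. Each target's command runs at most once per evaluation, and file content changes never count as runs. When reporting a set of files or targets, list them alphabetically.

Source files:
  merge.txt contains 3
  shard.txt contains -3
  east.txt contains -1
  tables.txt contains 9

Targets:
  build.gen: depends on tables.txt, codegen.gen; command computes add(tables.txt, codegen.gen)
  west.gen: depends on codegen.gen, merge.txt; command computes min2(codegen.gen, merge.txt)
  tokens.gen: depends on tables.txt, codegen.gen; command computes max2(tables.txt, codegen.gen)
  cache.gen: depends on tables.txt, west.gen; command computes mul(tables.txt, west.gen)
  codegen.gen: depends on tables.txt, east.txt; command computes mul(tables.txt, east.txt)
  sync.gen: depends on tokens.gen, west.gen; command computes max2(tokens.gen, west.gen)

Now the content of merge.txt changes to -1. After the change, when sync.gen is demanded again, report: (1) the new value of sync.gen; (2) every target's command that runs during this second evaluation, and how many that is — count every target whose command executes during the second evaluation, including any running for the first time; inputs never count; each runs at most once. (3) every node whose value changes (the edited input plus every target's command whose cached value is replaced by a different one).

sync.gen now evaluates to 9.
Run set: west.gen (1 run).
Changed values: merge.txt.
The important point: west.gen recomputes to an identical value, and the output ends up unchanged.

Initial pass — values computed on the first demand:
  codegen.gen = mul(9, -1) = -9
  tokens.gen = max2(9, -9) = 9
  west.gen = min2(-9, 3) = -9
  sync.gen = max2(9, -9) = 9

Second demand — change propagation:
  west.gen: re-runs because merge.txt 3->-1; new result -9 (unchanged).
  sync.gen: re-examined; everything it read last time is the same (tokens.gen unchanged, west.gen unchanged) — cache 9 kept, no run.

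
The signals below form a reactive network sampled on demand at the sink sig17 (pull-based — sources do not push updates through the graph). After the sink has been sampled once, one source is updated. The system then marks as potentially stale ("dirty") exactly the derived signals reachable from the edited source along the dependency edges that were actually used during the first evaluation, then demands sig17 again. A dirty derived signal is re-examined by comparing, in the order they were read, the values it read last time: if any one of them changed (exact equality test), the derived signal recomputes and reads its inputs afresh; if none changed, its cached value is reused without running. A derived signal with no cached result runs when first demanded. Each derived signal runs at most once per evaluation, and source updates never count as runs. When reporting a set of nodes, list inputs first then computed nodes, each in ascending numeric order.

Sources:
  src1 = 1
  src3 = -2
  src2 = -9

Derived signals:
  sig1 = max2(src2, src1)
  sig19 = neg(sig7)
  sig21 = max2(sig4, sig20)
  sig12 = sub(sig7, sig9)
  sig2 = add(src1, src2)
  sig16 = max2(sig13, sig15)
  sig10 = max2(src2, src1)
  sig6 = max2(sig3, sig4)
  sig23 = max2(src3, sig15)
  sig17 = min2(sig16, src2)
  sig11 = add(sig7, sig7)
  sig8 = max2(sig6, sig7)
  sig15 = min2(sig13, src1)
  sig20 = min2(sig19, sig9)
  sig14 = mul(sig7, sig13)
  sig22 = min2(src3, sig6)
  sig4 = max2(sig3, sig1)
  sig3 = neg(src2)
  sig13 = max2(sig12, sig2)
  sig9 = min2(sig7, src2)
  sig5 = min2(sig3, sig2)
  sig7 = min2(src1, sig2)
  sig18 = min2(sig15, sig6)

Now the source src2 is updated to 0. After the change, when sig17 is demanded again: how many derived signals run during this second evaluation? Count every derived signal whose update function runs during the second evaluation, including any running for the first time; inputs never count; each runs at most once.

Initial pass — values computed on the first demand:
  sig2 = add(1, -9) = -8
  sig7 = min2(1, -8) = -8
  sig9 = min2(-8, -9) = -9
  sig12 = sub(-8, -9) = 1
  sig13 = max2(1, -8) = 1
  sig15 = min2(1, 1) = 1
  sig16 = max2(1, 1) = 1
  sig17 = min2(1, -9) = -9

Second demand — change propagation:
  sig2: re-runs because src2 -9->0; new result 1.
  sig7: re-runs because sig2 -8->1; new result 1.
  sig9: re-runs because sig7 -8->1; src2 -9->0; new result 0.
  sig12: re-runs because sig7 -8->1; sig9 -9->0; new result 1 (unchanged).
  sig13: re-runs because sig2 -8->1; new result 1 (unchanged).
  sig15: re-examined; everything it read last time is the same (sig13 unchanged, src1 unchanged) — cache 1 kept, no run.
  sig16: re-examined; everything it read last time is the same (sig13 unchanged, sig15 unchanged) — cache 1 kept, no run.
  sig17: re-runs because src2 -9->0; new result 0.

The important point: at sig15 every value read last time is unchanged, so the dirty flag clears without a run.

Run set: sig2, sig7, sig9, sig12, sig13, sig17 (6 run).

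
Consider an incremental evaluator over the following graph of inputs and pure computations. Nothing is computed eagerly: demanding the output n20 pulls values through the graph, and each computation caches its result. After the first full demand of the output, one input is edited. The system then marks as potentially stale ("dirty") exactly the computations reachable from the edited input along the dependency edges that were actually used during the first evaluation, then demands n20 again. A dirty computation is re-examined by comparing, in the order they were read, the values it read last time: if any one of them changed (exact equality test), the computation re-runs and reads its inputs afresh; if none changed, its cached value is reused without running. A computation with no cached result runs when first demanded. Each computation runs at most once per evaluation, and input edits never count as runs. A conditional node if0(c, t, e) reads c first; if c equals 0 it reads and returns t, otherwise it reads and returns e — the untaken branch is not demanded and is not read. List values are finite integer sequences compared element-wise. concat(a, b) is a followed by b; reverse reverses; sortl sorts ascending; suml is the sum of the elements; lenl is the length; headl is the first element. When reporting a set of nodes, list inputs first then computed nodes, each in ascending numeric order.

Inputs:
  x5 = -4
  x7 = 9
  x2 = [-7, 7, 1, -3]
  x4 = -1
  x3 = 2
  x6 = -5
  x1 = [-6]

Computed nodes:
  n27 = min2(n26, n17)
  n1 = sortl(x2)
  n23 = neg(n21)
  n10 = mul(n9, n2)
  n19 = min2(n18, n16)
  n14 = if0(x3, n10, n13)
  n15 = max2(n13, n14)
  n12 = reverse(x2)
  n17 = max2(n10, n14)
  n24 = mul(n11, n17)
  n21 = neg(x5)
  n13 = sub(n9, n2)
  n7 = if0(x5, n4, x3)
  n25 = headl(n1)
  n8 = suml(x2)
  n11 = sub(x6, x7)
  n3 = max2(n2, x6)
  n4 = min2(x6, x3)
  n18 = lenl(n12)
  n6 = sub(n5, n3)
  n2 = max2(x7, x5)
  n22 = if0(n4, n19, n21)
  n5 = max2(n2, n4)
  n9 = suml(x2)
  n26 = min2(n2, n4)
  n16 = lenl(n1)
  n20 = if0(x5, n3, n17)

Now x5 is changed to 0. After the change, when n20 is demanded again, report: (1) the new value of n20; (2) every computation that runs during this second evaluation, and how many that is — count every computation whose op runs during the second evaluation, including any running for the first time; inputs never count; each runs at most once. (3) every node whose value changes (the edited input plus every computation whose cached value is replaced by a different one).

n20 now evaluates to 9.
Run set: n2, n3, n20 (3 run).
Changed values: x5, n20.
The important point: the flipped condition redirects demand; n10, n13, n14, n17 are left stale, never re-checked.

Initial pass — values computed on the first demand:
  n2 = max2(9, -4) = 9
  n9 = suml([-7, 7, 1, -3]) = -2
  n10 = mul(-2, 9) = -18
  n13 = sub(-2, 9) = -11
  n14 = if0(x3=2 -> else branch n13) = -11
  n17 = max2(-18, -11) = -11
  n20 = if0(x5=-4 -> else branch n17) = -11

Second demand — change propagation:
  n2: re-runs because x5 -4->0; new result 9 (unchanged).
  n3: newly demanded (no cache) — executes and yields 9.
  n10: dirty yet unreached — the second evaluation never asks for it.
  n13: dirty yet unreached — the second evaluation never asks for it.
  n14: dirty yet unreached — the second evaluation never asks for it.
  n17: dirty yet unreached — the second evaluation never asks for it.
  n20: re-runs because x5 -4->0; new result 9.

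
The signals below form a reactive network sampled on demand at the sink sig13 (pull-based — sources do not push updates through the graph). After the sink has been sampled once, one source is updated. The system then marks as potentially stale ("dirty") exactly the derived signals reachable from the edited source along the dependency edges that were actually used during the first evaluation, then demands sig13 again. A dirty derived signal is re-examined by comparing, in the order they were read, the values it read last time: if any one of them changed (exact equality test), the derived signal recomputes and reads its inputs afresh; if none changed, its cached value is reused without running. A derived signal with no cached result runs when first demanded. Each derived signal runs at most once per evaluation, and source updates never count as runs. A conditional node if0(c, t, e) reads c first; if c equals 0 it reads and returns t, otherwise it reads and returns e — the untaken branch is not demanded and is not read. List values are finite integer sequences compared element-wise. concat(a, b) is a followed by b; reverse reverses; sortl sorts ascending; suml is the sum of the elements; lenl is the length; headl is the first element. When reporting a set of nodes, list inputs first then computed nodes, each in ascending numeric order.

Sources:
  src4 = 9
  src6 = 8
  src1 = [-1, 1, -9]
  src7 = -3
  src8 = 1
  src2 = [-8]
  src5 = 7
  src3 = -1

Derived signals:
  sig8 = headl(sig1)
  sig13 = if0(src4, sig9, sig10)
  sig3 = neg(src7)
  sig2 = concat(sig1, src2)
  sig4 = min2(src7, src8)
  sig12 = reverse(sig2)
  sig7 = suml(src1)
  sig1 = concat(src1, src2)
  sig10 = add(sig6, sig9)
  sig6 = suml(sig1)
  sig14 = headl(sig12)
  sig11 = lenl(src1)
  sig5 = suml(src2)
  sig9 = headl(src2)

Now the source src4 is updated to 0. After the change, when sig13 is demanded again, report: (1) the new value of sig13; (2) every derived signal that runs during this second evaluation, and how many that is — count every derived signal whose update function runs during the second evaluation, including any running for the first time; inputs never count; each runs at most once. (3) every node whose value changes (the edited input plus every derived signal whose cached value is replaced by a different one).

Initial pass — values computed on the first demand:
  sig1 = concat([-1, 1, -9], [-8]) = [-1, 1, -9, -8]
  sig6 = suml([-1, 1, -9, -8]) = -17
  sig9 = headl([-8]) = -8
  sig10 = add(-17, -8) = -25
  sig13 = if0(src4=9 -> else branch sig10) = -25

Second demand — change propagation:
  sig13: re-runs because src4 9->0; new result -8.

sig13 now evaluates to -8.
Run set: sig13 (1 run).
Changed values: src4, sig13.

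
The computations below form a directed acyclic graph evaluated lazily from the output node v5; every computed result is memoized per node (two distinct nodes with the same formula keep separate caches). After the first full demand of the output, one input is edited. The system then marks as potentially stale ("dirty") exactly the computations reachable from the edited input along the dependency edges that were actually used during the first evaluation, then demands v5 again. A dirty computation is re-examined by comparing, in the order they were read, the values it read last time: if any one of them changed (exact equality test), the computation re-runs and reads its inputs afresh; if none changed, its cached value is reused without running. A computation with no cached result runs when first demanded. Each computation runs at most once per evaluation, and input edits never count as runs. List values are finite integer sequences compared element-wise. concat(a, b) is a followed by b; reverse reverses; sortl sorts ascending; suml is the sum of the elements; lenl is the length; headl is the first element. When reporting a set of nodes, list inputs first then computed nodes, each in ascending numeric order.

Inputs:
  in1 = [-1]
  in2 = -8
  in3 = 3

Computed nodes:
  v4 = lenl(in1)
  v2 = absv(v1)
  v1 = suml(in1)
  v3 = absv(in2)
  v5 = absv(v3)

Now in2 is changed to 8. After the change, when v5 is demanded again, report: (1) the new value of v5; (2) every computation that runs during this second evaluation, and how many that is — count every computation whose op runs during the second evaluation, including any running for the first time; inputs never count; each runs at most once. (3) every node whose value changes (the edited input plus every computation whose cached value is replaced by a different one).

First demand of the output computes:
  v3 = absv(-8) = 8
  v5 = absv(8) = 8

After the edit, cleaning proceeds:
  v3: a read changed (in2 -8->8) — executes, giving 8 — identical to its old value.
  v5: dirty, but its reads are unchanged (v3 unchanged); cached 8 stands.

Note the absorption at v3: it re-runs yet its value is the same, leaving the output's value untouched.

Demanding v5 again yields 8.
1 computations run: v3.
The nodes whose values change: in2.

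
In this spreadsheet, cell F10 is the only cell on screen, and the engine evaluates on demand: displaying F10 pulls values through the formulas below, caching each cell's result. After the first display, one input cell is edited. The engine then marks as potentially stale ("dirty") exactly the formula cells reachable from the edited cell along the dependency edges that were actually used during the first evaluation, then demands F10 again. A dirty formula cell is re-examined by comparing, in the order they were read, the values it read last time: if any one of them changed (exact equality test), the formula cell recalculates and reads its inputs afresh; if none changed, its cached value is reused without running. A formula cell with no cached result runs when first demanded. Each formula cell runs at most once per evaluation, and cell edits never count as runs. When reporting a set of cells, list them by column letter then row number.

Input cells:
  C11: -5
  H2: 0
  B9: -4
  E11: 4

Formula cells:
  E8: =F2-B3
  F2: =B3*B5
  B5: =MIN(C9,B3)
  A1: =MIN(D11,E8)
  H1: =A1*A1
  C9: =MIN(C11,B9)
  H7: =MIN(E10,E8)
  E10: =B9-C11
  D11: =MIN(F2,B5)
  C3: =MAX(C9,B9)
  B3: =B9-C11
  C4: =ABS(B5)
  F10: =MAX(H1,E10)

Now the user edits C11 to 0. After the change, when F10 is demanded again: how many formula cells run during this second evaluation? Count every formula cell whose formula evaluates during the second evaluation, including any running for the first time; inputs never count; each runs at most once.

Run set: A1, B3, B5, C9, D11, E8, E10, F2, F10, H1 (10 run).

Initial pass — values computed on the first demand:
  B3 = -4 - -5 = 1
  C9 = MIN(-5, -4) = -5
  B5 = MIN(-5, 1) = -5
  E10 = -4 - -5 = 1
  F2 = 1 * -5 = -5
  D11 = MIN(-5, -5) = -5
  E8 = -5 - 1 = -6
  A1 = MIN(-5, -6) = -6
  H1 = -6 * -6 = 36
  F10 = MAX(36, 1) = 36

Second demand — change propagation:
  B3: re-runs because C11 -5->0; new result -4.
  C9: re-runs because C11 -5->0; new result -4.
  B5: re-runs because C9 -5->-4; B3 1->-4; new result -4.
  E10: re-runs because C11 -5->0; new result -4.
  F2: re-runs because B3 1->-4; B5 -5->-4; new result 16.
  D11: re-runs because F2 -5->16; B5 -5->-4; new result -4.
  E8: re-runs because F2 -5->16; B3 1->-4; new result 20.
  A1: re-runs because D11 -5->-4; E8 -6->20; new result -4.
  H1: re-runs because A1 -6->-4; A1 -6->-4; new result 16.
  F10: re-runs because H1 36->16; E10 1->-4; new result 16.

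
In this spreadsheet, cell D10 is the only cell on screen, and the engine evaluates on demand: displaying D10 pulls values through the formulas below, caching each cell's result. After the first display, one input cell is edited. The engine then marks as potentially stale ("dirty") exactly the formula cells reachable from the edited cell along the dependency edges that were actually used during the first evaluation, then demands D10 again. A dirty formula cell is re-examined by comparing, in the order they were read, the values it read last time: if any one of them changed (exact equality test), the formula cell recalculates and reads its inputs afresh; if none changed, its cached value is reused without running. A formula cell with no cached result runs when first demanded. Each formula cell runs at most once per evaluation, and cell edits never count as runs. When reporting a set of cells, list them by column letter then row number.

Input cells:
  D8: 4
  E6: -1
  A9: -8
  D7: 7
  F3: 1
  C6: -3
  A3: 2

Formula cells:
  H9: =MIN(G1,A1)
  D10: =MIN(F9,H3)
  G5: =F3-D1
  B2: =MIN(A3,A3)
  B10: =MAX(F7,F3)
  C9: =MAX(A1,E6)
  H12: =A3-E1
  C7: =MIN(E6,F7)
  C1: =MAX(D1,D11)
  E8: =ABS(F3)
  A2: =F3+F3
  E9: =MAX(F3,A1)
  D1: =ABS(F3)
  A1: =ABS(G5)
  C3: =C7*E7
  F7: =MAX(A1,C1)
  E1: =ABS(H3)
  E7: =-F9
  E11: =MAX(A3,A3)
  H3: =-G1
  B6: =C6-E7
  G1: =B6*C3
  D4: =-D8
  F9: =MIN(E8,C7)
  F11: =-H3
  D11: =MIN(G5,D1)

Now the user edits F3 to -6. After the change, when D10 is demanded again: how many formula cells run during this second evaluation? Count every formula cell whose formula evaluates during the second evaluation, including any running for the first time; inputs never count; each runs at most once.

Run set: A1, C1, C7, D1, D11, E8, F7, F9, G5 (9 run).
The important point: at E7 every value read last time is unchanged, so the dirty flag clears without a run.

Initial pass — values computed on the first demand:
  D1 = ABS(1) = 1
  E8 = ABS(1) = 1
  G5 = 1 - 1 = 0
  A1 = ABS(0) = 0
  D11 = MIN(0, 1) = 0
  C1 = MAX(1, 0) = 1
  F7 = MAX(0, 1) = 1
  C7 = MIN(-1, 1) = -1
  F9 = MIN(1, -1) = -1
  E7 = -(-1) = 1
  B6 = -3 - 1 = -4
  C3 = -1 * 1 = -1
  G1 = -4 * -1 = 4
  H3 = -(4) = -4
  D10 = MIN(-1, -4) = -4

Second demand — change propagation:
  D1: re-runs because F3 1->-6; new result 6.
  E8: re-runs because F3 1->-6; new result 6.
  G5: re-runs because F3 1->-6; D1 1->6; new result -12.
  A1: re-runs because G5 0->-12; new result 12.
  D11: re-runs because G5 0->-12; D1 1->6; new result -12.
  C1: re-runs because D1 1->6; D11 0->-12; new result 6.
  F7: re-runs because A1 0->12; C1 1->6; new result 12.
  C7: re-runs because F7 1->12; new result -1 (unchanged).
  F9: re-runs because E8 1->6; new result -1 (unchanged).
  E7: re-examined; everything it read last time is the same (F9 unchanged) — cache 1 kept, no run.
  B6: re-examined; everything it read last time is the same (C6 unchanged, E7 unchanged) — cache -4 kept, no run.
  C3: re-examined; everything it read last time is the same (C7 unchanged, E7 unchanged) — cache -1 kept, no run.
  G1: re-examined; everything it read last time is the same (B6 unchanged, C3 unchanged) — cache 4 kept, no run.
  H3: re-examined; everything it read last time is the same (G1 unchanged) — cache -4 kept, no run.
  D10: re-examined; everything it read last time is the same (F9 unchanged, H3 unchanged) — cache -4 kept, no run.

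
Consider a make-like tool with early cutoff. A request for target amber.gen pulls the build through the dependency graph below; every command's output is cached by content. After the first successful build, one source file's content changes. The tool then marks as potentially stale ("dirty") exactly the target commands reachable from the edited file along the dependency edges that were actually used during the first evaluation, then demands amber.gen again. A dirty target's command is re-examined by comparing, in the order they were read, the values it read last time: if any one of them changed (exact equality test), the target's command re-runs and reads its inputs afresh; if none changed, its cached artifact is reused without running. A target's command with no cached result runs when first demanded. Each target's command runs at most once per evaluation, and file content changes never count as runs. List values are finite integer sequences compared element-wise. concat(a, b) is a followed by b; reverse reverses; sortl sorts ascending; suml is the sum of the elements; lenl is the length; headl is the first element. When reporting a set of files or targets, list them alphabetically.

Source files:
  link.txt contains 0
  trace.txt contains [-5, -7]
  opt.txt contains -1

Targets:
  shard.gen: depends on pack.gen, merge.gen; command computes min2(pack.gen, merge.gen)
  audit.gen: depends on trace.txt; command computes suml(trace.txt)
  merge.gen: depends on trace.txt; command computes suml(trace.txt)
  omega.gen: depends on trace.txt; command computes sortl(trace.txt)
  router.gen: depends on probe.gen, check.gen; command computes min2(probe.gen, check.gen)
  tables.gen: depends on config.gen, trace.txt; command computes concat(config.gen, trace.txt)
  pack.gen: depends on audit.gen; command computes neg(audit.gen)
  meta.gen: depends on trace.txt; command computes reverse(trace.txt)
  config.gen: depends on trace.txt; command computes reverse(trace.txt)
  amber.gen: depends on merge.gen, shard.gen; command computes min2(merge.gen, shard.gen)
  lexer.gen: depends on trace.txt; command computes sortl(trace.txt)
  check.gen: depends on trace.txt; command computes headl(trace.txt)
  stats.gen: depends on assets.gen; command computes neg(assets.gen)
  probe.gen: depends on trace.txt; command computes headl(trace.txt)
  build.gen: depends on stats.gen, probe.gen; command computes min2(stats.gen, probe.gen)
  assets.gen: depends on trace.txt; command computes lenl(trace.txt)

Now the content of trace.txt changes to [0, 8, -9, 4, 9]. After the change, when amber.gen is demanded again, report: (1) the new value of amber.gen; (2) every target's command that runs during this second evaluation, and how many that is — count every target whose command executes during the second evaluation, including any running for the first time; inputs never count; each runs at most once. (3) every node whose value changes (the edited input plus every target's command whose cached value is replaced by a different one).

Demanding amber.gen again yields -12.
5 target commands run: amber.gen, audit.gen, merge.gen, pack.gen, shard.gen.
The nodes whose values change: audit.gen, merge.gen, pack.gen, trace.txt.

First demand of the output computes:
  audit.gen = suml([-5, -7]) = -12
  merge.gen = suml([-5, -7]) = -12
  pack.gen = neg(-12) = 12
  shard.gen = min2(12, -12) = -12
  amber.gen = min2(-12, -12) = -12

After the edit, cleaning proceeds:
  audit.gen: a read changed (trace.txt [-5, -7]->[0, 8, -9, 4, 9]) — executes, giving 12.
  merge.gen: a read changed (trace.txt [-5, -7]->[0, 8, -9, 4, 9]) — executes, giving 12.
  pack.gen: a read changed (audit.gen -12->12) — executes, giving -12.
  shard.gen: a read changed (pack.gen 12->-12; merge.gen -12->12) — executes, giving -12 — identical to its old value.
  amber.gen: a read changed (merge.gen -12->12) — executes, giving -12 — identical to its old value.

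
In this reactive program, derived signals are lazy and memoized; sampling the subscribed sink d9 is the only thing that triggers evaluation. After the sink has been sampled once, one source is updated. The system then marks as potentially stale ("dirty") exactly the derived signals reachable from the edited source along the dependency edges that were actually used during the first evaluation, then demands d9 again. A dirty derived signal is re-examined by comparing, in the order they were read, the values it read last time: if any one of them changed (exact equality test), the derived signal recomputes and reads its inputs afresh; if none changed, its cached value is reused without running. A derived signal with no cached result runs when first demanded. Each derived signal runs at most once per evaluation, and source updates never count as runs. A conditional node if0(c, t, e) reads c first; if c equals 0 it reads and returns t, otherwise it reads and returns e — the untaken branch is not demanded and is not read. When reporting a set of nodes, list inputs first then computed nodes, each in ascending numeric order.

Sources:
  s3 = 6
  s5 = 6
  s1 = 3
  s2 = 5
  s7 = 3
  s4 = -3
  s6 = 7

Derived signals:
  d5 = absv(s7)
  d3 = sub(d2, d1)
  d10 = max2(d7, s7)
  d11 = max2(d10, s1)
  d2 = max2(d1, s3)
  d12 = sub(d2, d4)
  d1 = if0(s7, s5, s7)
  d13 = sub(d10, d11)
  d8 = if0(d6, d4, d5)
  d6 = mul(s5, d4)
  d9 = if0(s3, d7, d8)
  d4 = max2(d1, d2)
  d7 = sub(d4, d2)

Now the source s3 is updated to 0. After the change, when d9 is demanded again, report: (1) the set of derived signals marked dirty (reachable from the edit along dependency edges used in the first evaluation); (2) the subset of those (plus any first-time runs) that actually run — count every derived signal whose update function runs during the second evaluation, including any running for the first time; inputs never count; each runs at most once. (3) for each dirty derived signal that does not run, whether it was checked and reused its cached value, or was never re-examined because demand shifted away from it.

First demand of the output computes:
  d1 = if0(s7=3 -> else branch s7) = 3
  d2 = max2(3, 6) = 6
  d4 = max2(3, 6) = 6
  d5 = absv(3) = 3
  d6 = mul(6, 6) = 36
  d8 = if0(d6=36 -> else branch d5) = 3
  d9 = if0(s3=6 -> else branch d8) = 3

After the edit, cleaning proceeds:
  d2: a read changed (s3 6->0) — executes, giving 3.
  d4: a read changed (d2 6->3) — executes, giving 3.
  d6: stays stale; no demand reaches it after the flip.
  d7: had never run; runs now, result 0.
  d8: stays stale; no demand reaches it after the flip.
  d9: a read changed (s3 6->0) — executes, giving 0.

Note the branch switch — demand abandons d6, d8, which are never re-examined.

The edit dirties: d2, d4, d6, d8, d9.
4 derived signals run: d2, d4, d7, d9.
Unvisited dirty nodes (no longer demanded): d6, d8.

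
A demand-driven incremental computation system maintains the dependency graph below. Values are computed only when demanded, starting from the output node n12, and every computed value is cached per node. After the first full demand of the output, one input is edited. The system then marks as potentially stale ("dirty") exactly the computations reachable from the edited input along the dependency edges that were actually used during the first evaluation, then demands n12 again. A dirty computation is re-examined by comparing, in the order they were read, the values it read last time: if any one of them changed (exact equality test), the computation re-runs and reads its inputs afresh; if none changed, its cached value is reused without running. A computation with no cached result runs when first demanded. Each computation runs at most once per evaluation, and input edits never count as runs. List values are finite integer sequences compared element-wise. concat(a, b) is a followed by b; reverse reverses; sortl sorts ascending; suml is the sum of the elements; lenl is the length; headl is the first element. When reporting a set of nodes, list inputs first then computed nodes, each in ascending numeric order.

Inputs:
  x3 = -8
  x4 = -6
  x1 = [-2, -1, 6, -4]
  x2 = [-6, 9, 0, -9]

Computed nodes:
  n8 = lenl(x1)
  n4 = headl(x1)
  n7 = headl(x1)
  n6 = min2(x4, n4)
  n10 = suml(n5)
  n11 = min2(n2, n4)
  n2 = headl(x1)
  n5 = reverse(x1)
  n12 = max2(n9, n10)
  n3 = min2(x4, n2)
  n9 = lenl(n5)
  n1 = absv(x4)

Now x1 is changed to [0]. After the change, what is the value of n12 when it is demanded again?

First evaluation (everything demanded from the output):
  n5 = reverse([-2, -1, 6, -4]) = [-4, 6, -1, -2]
  n9 = lenl([-4, 6, -1, -2]) = 4
  n10 = suml([-4, 6, -1, -2]) = -1
  n12 = max2(4, -1) = 4

Propagation after the edit:
  n5: runs — x1 [-2, -1, 6, -4]->[0]; result [0].
  n9: runs — n5 [-4, 6, -1, -2]->[0]; result 1.
  n10: runs — n5 [-4, 6, -1, -2]->[0]; result 0.
  n12: runs — n9 4->1; n10 -1->0; result 1.

New value of n12: 1.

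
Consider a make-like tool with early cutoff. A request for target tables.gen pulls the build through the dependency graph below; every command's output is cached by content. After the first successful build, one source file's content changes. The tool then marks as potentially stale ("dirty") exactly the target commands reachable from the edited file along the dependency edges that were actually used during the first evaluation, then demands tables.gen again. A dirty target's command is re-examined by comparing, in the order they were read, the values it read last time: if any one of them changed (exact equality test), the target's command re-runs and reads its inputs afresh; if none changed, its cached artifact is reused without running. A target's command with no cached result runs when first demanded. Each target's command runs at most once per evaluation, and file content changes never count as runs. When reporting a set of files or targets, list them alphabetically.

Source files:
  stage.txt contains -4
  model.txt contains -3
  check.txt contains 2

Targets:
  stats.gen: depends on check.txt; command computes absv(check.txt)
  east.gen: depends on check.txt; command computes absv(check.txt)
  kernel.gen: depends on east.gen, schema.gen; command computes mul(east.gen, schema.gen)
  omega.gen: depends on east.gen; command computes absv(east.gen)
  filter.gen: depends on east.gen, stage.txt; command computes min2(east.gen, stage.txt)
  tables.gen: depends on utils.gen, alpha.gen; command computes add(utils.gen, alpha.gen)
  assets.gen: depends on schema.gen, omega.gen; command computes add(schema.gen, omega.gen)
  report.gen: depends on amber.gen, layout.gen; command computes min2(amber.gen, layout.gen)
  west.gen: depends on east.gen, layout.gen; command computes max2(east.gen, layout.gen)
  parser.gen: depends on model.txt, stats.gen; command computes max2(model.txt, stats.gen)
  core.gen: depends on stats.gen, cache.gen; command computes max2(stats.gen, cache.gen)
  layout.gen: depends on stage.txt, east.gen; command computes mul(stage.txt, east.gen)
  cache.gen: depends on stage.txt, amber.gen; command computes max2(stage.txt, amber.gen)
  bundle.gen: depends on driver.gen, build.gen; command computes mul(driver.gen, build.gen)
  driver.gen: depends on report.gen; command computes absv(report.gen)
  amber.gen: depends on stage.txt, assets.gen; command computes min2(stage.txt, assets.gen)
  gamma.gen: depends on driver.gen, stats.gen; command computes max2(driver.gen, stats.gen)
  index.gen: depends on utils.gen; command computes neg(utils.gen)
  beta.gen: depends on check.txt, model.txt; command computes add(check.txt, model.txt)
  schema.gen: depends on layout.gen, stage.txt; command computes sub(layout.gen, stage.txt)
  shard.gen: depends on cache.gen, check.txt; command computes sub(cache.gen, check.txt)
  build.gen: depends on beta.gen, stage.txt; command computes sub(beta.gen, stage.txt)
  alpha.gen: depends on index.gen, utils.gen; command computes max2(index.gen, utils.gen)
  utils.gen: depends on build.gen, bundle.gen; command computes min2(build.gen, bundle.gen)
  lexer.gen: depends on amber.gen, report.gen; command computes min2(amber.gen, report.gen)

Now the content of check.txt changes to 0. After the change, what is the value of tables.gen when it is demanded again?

Demanding tables.gen again yields 2.

First demand of the output computes:
  beta.gen = add(2, -3) = -1
  build.gen = sub(-1, -4) = 3
  east.gen = absv(2) = 2
  layout.gen = mul(-4, 2) = -8
  omega.gen = absv(2) = 2
  schema.gen = sub(-8, -4) = -4
  assets.gen = add(-4, 2) = -2
  amber.gen = min2(-4, -2) = -4
  report.gen = min2(-4, -8) = -8
  driver.gen = absv(-8) = 8
  bundle.gen = mul(8, 3) = 24
  utils.gen = min2(3, 24) = 3
  index.gen = neg(3) = -3
  alpha.gen = max2(-3, 3) = 3
  tables.gen = add(3, 3) = 6

After the edit, cleaning proceeds:
  beta.gen: a read changed (check.txt 2->0) — executes, giving -3.
  build.gen: a read changed (beta.gen -1->-3) — executes, giving 1.
  east.gen: a read changed (check.txt 2->0) — executes, giving 0.
  layout.gen: a read changed (east.gen 2->0) — executes, giving 0.
  omega.gen: a read changed (east.gen 2->0) — executes, giving 0.
  schema.gen: a read changed (layout.gen -8->0) — executes, giving 4.
  assets.gen: a read changed (schema.gen -4->4; omega.gen 2->0) — executes, giving 4.
  amber.gen: a read changed (assets.gen -2->4) — executes, giving -4 — identical to its old value.
  report.gen: a read changed (layout.gen -8->0) — executes, giving -4.
  driver.gen: a read changed (report.gen -8->-4) — executes, giving 4.
  bundle.gen: a read changed (driver.gen 8->4; build.gen 3->1) — executes, giving 4.
  utils.gen: a read changed (build.gen 3->1; bundle.gen 24->4) — executes, giving 1.
  index.gen: a read changed (utils.gen 3->1) — executes, giving -1.
  alpha.gen: a read changed (index.gen -3->-1; utils.gen 3->1) — executes, giving 1.
  tables.gen: a read changed (utils.gen 3->1; alpha.gen 3->1) — executes, giving 2.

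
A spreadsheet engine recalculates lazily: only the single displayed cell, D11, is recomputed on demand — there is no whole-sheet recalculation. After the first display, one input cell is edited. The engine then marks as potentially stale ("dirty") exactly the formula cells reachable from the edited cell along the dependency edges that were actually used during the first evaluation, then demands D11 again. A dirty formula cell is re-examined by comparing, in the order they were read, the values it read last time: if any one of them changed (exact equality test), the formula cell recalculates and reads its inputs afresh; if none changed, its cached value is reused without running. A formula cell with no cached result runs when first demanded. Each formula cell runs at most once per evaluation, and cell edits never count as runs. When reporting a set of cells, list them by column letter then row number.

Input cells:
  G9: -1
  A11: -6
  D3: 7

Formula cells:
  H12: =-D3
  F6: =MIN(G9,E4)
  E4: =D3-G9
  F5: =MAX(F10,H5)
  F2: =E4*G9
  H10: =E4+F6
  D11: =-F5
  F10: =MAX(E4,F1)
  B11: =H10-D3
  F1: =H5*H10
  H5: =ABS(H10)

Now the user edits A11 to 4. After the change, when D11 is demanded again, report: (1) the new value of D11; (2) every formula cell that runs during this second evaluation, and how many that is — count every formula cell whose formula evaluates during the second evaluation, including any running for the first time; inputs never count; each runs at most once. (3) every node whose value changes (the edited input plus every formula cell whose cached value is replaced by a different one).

First evaluation (everything demanded from the output):
  E4 = 7 - -1 = 8
  F6 = MIN(-1, 8) = -1
  H10 = 8 + -1 = 7
  H5 = ABS(7) = 7
  F1 = 7 * 7 = 49
  F10 = MAX(8, 49) = 49
  F5 = MAX(49, 7) = 49
  D11 = -(49) = -49

Propagation after the edit:
  A11 feeds no computation that the output demands — nothing is marked dirty and nothing runs.

Key observation: A11 is never demanded by the output, so the edit triggers no recomputation at all.

New value of D11: -49.
Formula cells that run: none — 0 in total.
Values that change: A11.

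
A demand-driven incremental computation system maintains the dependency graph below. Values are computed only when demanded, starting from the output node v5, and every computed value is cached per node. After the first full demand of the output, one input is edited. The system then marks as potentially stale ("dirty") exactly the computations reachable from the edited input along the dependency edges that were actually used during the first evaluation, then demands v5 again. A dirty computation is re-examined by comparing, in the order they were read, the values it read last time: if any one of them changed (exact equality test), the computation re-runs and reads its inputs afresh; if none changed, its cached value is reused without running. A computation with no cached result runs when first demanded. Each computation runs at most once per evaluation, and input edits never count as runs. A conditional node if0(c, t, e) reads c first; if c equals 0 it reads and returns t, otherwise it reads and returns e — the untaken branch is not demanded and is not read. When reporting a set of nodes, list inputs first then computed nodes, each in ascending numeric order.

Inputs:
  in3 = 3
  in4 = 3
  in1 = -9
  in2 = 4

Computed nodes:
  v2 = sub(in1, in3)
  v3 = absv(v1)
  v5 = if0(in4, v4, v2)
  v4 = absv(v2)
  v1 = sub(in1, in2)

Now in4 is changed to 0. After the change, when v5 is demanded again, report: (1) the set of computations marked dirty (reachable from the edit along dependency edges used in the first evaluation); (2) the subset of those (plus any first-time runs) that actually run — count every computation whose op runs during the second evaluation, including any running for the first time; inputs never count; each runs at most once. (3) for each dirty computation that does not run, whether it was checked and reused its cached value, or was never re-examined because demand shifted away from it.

Marked dirty: v5.
Computations that run: v4, v5 — 2 in total.
Every dirty computation ran.
Key observation: a condition flipped, so demand reaches new nodes — v4 runs for the first time.

First evaluation (everything demanded from the output):
  v2 = sub(-9, 3) = -12
  v5 = if0(in4=3 -> else branch v2) = -12

Propagation after the edit:
  v4: demanded for the first time — runs, produces 12.
  v5: runs — in4 3->0; result 12.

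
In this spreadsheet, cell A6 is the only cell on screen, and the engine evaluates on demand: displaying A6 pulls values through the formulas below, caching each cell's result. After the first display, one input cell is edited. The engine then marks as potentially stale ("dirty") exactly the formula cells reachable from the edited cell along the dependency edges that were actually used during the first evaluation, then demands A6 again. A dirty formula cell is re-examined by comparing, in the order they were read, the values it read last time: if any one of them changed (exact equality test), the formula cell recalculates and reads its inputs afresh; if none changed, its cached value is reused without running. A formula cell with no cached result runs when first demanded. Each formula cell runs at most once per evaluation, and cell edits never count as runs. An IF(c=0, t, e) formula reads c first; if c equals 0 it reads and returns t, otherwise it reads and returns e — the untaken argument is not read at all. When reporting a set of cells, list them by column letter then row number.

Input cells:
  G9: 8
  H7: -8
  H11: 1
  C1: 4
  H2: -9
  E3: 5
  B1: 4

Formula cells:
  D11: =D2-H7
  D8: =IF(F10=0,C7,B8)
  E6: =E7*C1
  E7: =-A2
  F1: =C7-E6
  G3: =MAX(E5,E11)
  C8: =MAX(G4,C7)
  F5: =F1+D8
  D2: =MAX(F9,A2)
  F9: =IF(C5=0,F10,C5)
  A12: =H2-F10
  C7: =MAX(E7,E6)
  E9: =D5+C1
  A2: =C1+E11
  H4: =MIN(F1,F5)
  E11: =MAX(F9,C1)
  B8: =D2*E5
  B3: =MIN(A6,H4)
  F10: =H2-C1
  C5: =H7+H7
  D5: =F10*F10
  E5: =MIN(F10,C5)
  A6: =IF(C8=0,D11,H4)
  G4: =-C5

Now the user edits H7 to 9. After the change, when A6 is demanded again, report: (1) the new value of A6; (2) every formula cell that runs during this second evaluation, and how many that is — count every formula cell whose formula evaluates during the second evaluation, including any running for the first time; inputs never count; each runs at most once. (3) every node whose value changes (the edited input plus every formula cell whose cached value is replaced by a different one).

A6 now evaluates to -220.
Run set: A2, A6, B8, C5, C7, C8, D2, D8, E5, E6, E7, E11, F1, F5, F9, G4, H4 (17 run).
Changed values: A2, A6, B8, C5, C7, C8, D2, D8, E5, E6, E7, E11, F1, F5, F9, G4, H4, H7.

Initial pass — values computed on the first demand:
  C5 = -8 + -8 = -16
  F10 = -9 - 4 = -13
  E5 = MIN(-13, -16) = -16
  F9 = IF(C5=0: C5=-16 -> else branch C5) = -16
  E11 = MAX(-16, 4) = 4
  A2 = 4 + 4 = 8
  D2 = MAX(-16, 8) = 8
  B8 = 8 * -16 = -128
  E7 = -(8) = -8
  E6 = -8 * 4 = -32
  C7 = MAX(-8, -32) = -8
  D8 = IF(F10=0: F10=-13 -> else branch B8) = -128
  F1 = -8 - -32 = 24
  F5 = 24 + -128 = -104
  G4 = -(-16) = 16
  C8 = MAX(16, -8) = 16
  H4 = MIN(24, -104) = -104
  A6 = IF(C8=0: C8=16 -> else branch H4) = -104

Second demand — change propagation:
  C5: re-runs because H7 -8->9; H7 -8->9; new result 18.
  E5: re-runs because C5 -16->18; new result -13.
  F9: re-runs because C5 -16->18; C5 -16->18; new result 18.
  E11: re-runs because F9 -16->18; new result 18.
  A2: re-runs because E11 4->18; new result 22.
  D2: re-runs because F9 -16->18; A2 8->22; new result 22.
  B8: re-runs because D2 8->22; E5 -16->-13; new result -286.
  E7: re-runs because A2 8->22; new result -22.
  E6: re-runs because E7 -8->-22; new result -88.
  C7: re-runs because E7 -8->-22; E6 -32->-88; new result -22.
  D8: re-runs because B8 -128->-286; new result -286.
  F1: re-runs because C7 -8->-22; E6 -32->-88; new result 66.
  F5: re-runs because F1 24->66; D8 -128->-286; new result -220.
  G4: re-runs because C5 -16->18; new result -18.
  C8: re-runs because G4 16->-18; C7 -8->-22; new result -18.
  H4: re-runs because F1 24->66; F5 -104->-220; new result -220.
  A6: re-runs because C8 16->-18; H4 -104->-220; new result -220.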